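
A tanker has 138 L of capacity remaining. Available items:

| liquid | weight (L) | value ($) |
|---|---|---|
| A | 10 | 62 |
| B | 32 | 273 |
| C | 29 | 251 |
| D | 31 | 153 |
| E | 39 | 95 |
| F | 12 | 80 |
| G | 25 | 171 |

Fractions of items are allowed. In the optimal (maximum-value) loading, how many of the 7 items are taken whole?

5

Greedy by value/weight ratio, highest first.
Order: C (251/29=8.66) > B (273/32=8.53) > G (171/25=6.84) > F (80/12=6.67) > A (62/10=6.20) > D (153/31=4.94) > E (95/39=2.44)
Fill: take C (29 @ 251) → take B (32 @ 273) → take G (25 @ 171) → take F (12 @ 80) → take A (10 @ 62) → take 30/31 of D → 148.06; 138/138 used.
5 item(s) taken whole; one partial (take 30/31 of D).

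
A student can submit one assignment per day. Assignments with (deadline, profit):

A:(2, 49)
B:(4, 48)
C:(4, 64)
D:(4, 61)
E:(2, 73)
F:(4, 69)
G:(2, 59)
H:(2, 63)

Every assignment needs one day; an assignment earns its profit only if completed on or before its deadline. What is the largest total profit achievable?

Take jobs in profit order; each goes to the latest open slot no later than its deadline.
By profit: E(d2,73), F(d4,69), C(d4,64), H(d2,63), D(d4,61), G(d2,59), A(d2,49), B(d4,48)
E→slot 2; F→slot 4; C→slot 3; H→slot 1; D skipped; G skipped; A skipped; B skipped.
Profit = 63 + 73 + 64 + 69 = 269

269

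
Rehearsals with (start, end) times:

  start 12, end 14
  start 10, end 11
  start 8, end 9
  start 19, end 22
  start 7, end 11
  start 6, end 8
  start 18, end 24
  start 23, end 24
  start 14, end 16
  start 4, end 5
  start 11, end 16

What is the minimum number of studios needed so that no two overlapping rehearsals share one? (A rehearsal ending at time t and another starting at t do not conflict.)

starts: [4, 6, 7, 8, 10, 11, 12, 14, 18, 19, 23]
ends:   [5, 8, 9, 11, 11, 14, 16, 16, 22, 24, 24]
s4→1 e5→0 s6→1 s7→2  — peak 2.

2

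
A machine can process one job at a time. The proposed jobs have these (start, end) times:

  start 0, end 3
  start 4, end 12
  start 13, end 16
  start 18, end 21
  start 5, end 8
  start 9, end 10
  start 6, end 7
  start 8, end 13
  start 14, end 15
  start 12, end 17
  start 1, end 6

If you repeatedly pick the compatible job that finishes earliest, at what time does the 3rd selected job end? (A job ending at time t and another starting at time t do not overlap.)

Greedy by earliest finish: after sorting by end time, pick each interval compatible with the last pick.
Sorted by end: (0,3)  (1,6)  (6,7)  (5,8)  (9,10)  (4,12)  (8,13)  (14,15)  (13,16)  (12,17)  (18,21)
take (0,3); take (6,7); take (9,10); take (14,15); skip (12,17); take (18,21).
Selected: (0,3) (6,7) (9,10) (14,15) (18,21)

10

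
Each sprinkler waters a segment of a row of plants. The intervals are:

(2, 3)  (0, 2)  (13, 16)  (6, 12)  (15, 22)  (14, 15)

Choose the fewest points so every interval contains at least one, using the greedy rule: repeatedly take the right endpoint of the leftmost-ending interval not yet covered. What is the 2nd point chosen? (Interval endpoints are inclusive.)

12

Process intervals by earliest right end; each time one isn't hit yet, stab at its right endpoint.
Sorted: [0,2] [2,3] [6,12] [14,15] [13,16] [15,22]
{[0,2],[2,3]} hit by 2; {[6,12]} hit by 12; {[14,15],[13,16],[15,22]} hit by 15.
Points: 2, 12, 15 (3 total).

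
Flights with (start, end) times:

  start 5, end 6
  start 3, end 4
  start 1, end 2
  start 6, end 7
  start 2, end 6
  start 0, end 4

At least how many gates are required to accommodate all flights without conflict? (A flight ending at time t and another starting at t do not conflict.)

The answer is the maximum number of intervals overlapping at any instant.
Events (time:±→running): 0:+→1 1:+→2 2:-→1 2:+→2 3:+→3 … peak 3.

3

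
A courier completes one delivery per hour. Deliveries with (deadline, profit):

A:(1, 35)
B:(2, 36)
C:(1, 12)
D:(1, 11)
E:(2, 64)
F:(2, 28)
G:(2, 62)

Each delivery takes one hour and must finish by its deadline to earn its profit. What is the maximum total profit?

By profit: E(d2,64), G(d2,62), B(d2,36), A(d1,35), F(d2,28), C(d1,12), D(d1,11)
E→slot 2; G→slot 1; B skipped; A skipped; F skipped; C skipped; D skipped.
Profit = 62 + 64 = 126

126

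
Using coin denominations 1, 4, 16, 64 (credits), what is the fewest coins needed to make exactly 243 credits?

9

243 − 3×64→51 − 3×16→3 − 3×1→0
Total coins = 3 + 3 + 3 = 9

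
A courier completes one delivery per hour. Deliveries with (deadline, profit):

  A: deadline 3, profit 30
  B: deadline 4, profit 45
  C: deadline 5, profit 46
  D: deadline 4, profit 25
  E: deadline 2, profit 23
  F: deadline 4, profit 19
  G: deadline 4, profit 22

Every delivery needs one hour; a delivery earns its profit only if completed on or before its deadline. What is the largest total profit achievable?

Take jobs in profit order; each goes to the latest open slot no later than its deadline.
By profit: C(d5,46), B(d4,45), A(d3,30), D(d4,25), E(d2,23), G(d4,22), F(d4,19)
C→slot 5; B→slot 4; A→slot 3; D→slot 2; E→slot 1; G skipped; F skipped.
Profit = 23 + 25 + 30 + 45 + 46 = 169

169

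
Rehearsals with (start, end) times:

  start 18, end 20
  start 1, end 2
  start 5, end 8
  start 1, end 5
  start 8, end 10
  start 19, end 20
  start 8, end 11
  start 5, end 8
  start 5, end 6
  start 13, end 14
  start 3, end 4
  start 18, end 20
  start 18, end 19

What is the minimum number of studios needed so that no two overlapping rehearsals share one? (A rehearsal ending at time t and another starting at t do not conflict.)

Events (time:±→running): 1:+→1 1:+→2 2:-→1 3:+→2 4:-→1 5:-→0 5:+→1 5:+→2 5:+→3 … peak 3.

3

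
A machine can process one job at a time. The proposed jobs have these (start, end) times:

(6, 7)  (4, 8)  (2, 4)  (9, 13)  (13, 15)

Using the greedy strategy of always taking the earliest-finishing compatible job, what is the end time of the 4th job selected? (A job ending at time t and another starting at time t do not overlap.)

15

Order by finish time; keep every interval that doesn't clash with the previous kept one.
By end time: (2,4), (6,7), (4,8), (9,13), (13,15).
Pick (2,4); next start ≥ 4 → (6,7); next start ≥ 7 → (9,13); next start ≥ 13 → (13,15).
Selected: (2,4) (6,7) (9,13) (13,15)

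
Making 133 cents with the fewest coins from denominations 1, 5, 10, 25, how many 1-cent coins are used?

Greedy: take as many of the largest coin as possible, then repeat with the remainder.
133 − 5×25→8 − 1×5→3 − 3×1→0
Count of 1: 3

3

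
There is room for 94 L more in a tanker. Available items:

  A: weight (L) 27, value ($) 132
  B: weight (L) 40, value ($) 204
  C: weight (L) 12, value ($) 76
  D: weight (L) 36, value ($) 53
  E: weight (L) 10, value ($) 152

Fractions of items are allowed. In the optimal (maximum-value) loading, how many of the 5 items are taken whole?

4

Greedy by value/weight ratio, highest first.
Order: E (152/10=15.20) > C (76/12=6.33) > B (204/40=5.10) > A (132/27=4.89) > D (53/36=1.47)
Fill: take E (10 @ 152) → take C (12 @ 76) → take B (40 @ 204) → take A (27 @ 132) → take 5/36 of D → 7.36; 94/94 used.
4 item(s) taken whole; one partial (take 5/36 of D).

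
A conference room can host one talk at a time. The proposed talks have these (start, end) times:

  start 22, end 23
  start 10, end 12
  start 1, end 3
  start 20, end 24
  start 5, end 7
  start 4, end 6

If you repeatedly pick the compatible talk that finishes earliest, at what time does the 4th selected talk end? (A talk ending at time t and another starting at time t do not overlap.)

23

Sort by end time and greedily take each interval whose start is ≥ the last chosen end.
By end time: (1,3), (4,6), (5,7), (10,12), (22,23), (20,24).
Pick (1,3); next start ≥ 3 → (4,6); next start ≥ 6 → (10,12); next start ≥ 12 → (22,23).
Selected: (1,3) (4,6) (10,12) (22,23)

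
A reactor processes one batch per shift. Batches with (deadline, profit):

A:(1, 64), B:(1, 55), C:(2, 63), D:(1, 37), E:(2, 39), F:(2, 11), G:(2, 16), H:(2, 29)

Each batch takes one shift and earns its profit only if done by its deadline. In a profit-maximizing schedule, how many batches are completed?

2

Sort by profit descending; place each in the latest free slot ≤ its deadline.
By profit: A(d1,64), C(d2,63), B(d1,55), E(d2,39), D(d1,37), H(d2,29), G(d2,16), F(d2,11)
A→slot 1; C→slot 2; B skipped; E skipped; D skipped; H skipped; G skipped; F skipped.
2 of 8 scheduled.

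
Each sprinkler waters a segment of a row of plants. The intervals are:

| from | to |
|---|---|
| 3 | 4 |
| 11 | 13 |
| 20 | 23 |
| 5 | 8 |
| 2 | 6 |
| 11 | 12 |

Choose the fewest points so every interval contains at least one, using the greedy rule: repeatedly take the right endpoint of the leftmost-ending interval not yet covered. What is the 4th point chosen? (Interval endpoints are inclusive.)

23

Sort by right endpoint; whenever an interval is uncovered, place a point at its right end.
Sorted: [3,4] [2,6] [5,8] [11,12] [11,13] [20,23]
{[3,4],[2,6]} hit by 4; {[5,8]} hit by 8; {[11,12],[11,13]} hit by 12; {[20,23]} hit by 23.
Points: 4, 8, 12, 23 (4 total).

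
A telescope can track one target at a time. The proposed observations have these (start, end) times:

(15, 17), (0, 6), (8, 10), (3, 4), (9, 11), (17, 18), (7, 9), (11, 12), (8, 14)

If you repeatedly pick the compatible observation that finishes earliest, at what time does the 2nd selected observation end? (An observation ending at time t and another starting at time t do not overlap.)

9

By end time: (3,4), (0,6), (7,9), (8,10), (9,11), (11,12), (8,14), (15,17), (17,18).
Pick (3,4); next start ≥ 4 → (7,9); next start ≥ 9 → (9,11); next start ≥ 11 → (11,12); next start ≥ 12 → (15,17); next start ≥ 17 → (17,18).
Selected: (3,4) (7,9) (9,11) (11,12) (15,17) (17,18)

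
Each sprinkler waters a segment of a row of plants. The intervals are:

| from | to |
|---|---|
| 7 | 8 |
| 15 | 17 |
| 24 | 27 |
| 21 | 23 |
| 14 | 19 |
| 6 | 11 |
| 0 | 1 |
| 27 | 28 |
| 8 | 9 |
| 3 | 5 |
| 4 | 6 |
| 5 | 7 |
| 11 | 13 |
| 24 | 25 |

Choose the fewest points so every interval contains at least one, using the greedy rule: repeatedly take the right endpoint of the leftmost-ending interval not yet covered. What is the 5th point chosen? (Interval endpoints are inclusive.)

Sort by right endpoint; whenever an interval is uncovered, place a point at its right end.
By right end: [0,1]  [3,5]  [4,6]  [5,7]  [7,8]  [8,9]  [6,11]  [11,13]  [15,17]  [14,19]  [21,23]  [24,25]  [24,27]  [27,28]
[0,1] uncovered → point at 1; [3,5] uncovered → point at 5; [7,8] uncovered → point at 8; [11,13] uncovered → point at 13; [15,17] uncovered → point at 17; [21,23] uncovered → point at 23; [24,25] uncovered → point at 25; [27,28] uncovered → point at 28.
Points: 1, 5, 8, 13, 17, 23, 25, 28 (8 total).

17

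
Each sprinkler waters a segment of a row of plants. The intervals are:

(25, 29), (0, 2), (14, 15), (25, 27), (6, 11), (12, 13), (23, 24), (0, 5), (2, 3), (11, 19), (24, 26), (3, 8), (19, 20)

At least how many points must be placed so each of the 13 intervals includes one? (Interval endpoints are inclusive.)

By right end: [0,2]  [2,3]  [0,5]  [3,8]  [6,11]  [12,13]  [14,15]  [11,19]  [19,20]  [23,24]  [24,26]  [25,27]  [25,29]
[0,2] uncovered → point at 2; [3,8] uncovered → point at 8; [12,13] uncovered → point at 13; [14,15] uncovered → point at 15; [19,20] uncovered → point at 20; [23,24] uncovered → point at 24; [25,27] uncovered → point at 27.
Points: 2, 8, 13, 15, 20, 24, 27 (7 total).

7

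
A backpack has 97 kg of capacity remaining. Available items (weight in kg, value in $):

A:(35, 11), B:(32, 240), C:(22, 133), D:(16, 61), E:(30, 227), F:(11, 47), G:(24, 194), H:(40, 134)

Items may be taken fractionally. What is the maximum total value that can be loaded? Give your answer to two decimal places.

Greedy by value/weight ratio, highest first.
Order: G (194/24=8.08) > E (227/30=7.57) > B (240/32=7.50) > C (133/22=6.05) > F (47/11=4.27) > D (61/16=3.81) > H (134/40=3.35) > A (11/35=0.31)
Fill: take G (24 @ 194) → take E (30 @ 227) → take B (32 @ 240) → take 11/22 of C → 66.50; 97/97 used.
Total value = 727.50

727.50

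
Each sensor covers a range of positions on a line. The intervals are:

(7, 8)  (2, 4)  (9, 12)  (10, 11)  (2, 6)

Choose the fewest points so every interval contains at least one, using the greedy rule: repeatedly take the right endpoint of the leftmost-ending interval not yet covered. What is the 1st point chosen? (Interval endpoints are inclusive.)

4

Sorted: [2,4] [2,6] [7,8] [10,11] [9,12]
{[2,4],[2,6]} hit by 4; {[7,8]} hit by 8; {[10,11],[9,12]} hit by 11.
Points: 4, 8, 11 (3 total).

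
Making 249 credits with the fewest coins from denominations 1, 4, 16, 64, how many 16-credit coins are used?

Greedy: take as many of the largest coin as possible, then repeat with the remainder.
249 = 3×64 + 3×16 + 2×4 + 1×1
Count of 16: 3

3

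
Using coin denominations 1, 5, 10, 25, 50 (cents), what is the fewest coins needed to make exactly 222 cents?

Use the largest denomination that fits, subtract, and repeat.
222 − 4×50→22 − 2×10→2 − 2×1→0
Total coins = 4 + 2 + 2 = 8

8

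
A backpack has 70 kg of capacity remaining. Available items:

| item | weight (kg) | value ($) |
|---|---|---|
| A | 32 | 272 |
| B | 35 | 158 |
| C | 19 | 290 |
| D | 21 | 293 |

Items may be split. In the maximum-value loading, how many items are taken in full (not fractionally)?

2

Order: C (290/19=15.26) > D (293/21=13.95) > A (272/32=8.50) > B (158/35=4.51)
Fill: take C (19 @ 290) → take D (21 @ 293) → take 30/32 of A → 255.00; 70/70 used.
2 item(s) taken whole; one partial (take 30/32 of A).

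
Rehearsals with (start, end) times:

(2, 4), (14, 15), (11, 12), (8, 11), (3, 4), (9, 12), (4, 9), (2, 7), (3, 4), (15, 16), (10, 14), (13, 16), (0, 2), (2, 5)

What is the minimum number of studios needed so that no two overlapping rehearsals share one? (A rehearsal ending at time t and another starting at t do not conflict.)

5

Count concurrent intervals with a sweep; the peak is the room count.
Events (time:±→running): 0:+→1 2:-→0 2:+→1 2:+→2 2:+→3 3:+→4 3:+→5 … peak 5.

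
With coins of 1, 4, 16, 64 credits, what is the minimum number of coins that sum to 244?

Greedy: take as many of the largest coin as possible, then repeat with the remainder.
244 = 3×64 + 3×16 + 1×4
Total coins = 3 + 3 + 1 = 7

7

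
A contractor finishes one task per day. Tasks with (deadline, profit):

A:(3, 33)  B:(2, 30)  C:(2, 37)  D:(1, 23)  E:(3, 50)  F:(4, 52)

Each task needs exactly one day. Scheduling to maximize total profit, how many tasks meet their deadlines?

4

By profit: F(d4,52), E(d3,50), C(d2,37), A(d3,33), B(d2,30), D(d1,23)
F→slot 4; E→slot 3; C→slot 2; A→slot 1; B skipped; D skipped.
4 of 6 scheduled.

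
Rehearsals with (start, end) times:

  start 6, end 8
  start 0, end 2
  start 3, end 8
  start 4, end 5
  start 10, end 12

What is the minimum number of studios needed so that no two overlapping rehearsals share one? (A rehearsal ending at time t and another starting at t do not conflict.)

Count concurrent intervals with a sweep; the peak is the room count.
Events (time:±→running): 0:+→1 2:-→0 3:+→1 4:+→2 … peak 2.

2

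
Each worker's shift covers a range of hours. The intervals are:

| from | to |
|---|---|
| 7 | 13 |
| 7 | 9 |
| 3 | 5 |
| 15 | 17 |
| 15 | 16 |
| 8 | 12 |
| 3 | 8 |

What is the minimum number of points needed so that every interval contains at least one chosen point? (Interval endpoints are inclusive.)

3

Process intervals by earliest right end; each time one isn't hit yet, stab at its right endpoint.
By right end: [3,5]  [3,8]  [7,9]  [8,12]  [7,13]  [15,16]  [15,17]
[3,5] uncovered → point at 5; [7,9] uncovered → point at 9; [15,16] uncovered → point at 16.
Points: 5, 9, 16 (3 total).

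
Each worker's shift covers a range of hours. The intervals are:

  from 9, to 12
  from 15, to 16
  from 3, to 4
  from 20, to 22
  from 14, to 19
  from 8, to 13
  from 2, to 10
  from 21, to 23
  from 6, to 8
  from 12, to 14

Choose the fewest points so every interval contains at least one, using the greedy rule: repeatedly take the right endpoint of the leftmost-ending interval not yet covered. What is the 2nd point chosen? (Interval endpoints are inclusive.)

8

By right end: [3,4]  [6,8]  [2,10]  [9,12]  [8,13]  [12,14]  [15,16]  [14,19]  [20,22]  [21,23]
[3,4] uncovered → point at 4; [6,8] uncovered → point at 8; [9,12] uncovered → point at 12; [15,16] uncovered → point at 16; [20,22] uncovered → point at 22.
Points: 4, 8, 12, 16, 22 (5 total).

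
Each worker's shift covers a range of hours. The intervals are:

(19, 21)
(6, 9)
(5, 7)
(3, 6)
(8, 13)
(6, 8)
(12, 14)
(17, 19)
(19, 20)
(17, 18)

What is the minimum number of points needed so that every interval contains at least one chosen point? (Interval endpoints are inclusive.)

4

Sort by right endpoint; whenever an interval is uncovered, place a point at its right end.
Sorted: [3,6] [5,7] [6,8] [6,9] [8,13] [12,14] [17,18] [17,19] [19,20] [19,21]
{[3,6],[5,7],[6,8],[6,9]} hit by 6; {[8,13],[12,14]} hit by 13; {[17,18],[17,19]} hit by 18; {[19,20],[19,21]} hit by 20.
Points: 6, 13, 18, 20 (4 total).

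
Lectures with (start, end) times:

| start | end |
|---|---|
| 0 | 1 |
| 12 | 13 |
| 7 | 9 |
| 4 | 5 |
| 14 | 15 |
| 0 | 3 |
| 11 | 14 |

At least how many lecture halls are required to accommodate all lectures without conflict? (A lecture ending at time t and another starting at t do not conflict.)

starts: [0, 0, 4, 7, 11, 12, 14]
ends:   [1, 3, 5, 9, 13, 14, 15]
s0→1 s0→2  — peak 2.

2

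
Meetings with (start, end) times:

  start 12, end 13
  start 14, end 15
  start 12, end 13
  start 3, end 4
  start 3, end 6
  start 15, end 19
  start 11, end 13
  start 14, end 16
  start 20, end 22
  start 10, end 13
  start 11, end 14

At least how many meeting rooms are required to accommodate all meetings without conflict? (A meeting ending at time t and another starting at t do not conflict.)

5

Count concurrent intervals with a sweep; the peak is the room count.
Events (time:±→running): 3:+→1 3:+→2 4:-→1 6:-→0 10:+→1 11:+→2 11:+→3 12:+→4 12:+→5 … peak 5.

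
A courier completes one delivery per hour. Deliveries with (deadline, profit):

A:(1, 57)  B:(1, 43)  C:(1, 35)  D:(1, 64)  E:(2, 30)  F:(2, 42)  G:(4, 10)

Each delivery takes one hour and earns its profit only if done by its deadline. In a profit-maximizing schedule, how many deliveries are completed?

3

Sort by profit descending; place each in the latest free slot ≤ its deadline.
By profit: D(d1,64), A(d1,57), B(d1,43), F(d2,42), C(d1,35), E(d2,30), G(d4,10)
D→slot 1; A skipped; B skipped; F→slot 2; C skipped; E skipped; G→slot 4.
3 of 7 scheduled.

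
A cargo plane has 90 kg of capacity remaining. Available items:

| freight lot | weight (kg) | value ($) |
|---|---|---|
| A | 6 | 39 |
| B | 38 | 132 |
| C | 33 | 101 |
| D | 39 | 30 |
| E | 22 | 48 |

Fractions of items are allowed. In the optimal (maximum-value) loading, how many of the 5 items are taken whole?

Sort by value per unit weight and fill in that order.
Ratios (sorted): A 6.50, B 3.47, C 3.06, E 2.18, D 0.77
take A (6 @ 39); take B (38 @ 132); take C (33 @ 101); take 13/22 of E → 28.36. Capacity used 90/90.
3 item(s) taken whole; one partial (take 13/22 of E).

3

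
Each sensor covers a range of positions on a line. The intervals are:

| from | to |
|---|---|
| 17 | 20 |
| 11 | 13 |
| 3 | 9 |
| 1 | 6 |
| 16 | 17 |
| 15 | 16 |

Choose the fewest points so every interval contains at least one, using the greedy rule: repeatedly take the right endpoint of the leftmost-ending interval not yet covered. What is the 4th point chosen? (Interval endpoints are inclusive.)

Process intervals by earliest right end; each time one isn't hit yet, stab at its right endpoint.
By right end: [1,6]  [3,9]  [11,13]  [15,16]  [16,17]  [17,20]
[1,6] uncovered → point at 6; [11,13] uncovered → point at 13; [15,16] uncovered → point at 16; [17,20] uncovered → point at 20.
Points: 6, 13, 16, 20 (4 total).

20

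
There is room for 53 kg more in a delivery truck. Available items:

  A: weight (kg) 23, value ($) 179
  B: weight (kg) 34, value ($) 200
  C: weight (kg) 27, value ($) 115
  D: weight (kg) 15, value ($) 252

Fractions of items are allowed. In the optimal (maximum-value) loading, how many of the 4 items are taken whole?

Order: D (252/15=16.80) > A (179/23=7.78) > B (200/34=5.88) > C (115/27=4.26)
Fill: take D (15 @ 252) → take A (23 @ 179) → take 15/34 of B → 88.24; 53/53 used.
2 item(s) taken whole; one partial (take 15/34 of B).

2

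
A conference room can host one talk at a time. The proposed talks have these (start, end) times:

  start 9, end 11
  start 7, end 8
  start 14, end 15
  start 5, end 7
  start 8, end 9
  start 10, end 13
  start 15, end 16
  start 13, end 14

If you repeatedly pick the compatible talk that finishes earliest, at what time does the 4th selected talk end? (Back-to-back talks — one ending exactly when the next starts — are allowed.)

Sorted by end: (5,7)  (7,8)  (8,9)  (9,11)  (10,13)  (13,14)  (14,15)  (15,16)
take (5,7); take (7,8); take (8,9); take (9,11); take (13,14); take (14,15); take (15,16).
Selected: (5,7) (7,8) (8,9) (9,11) (13,14) (14,15) (15,16)

11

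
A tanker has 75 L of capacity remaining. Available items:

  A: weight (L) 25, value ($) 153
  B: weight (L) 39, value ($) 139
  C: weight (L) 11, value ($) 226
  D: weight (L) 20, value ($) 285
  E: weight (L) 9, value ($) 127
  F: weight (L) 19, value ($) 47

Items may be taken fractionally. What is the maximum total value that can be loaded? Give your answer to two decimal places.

Greedy by value/weight ratio, highest first.
Order: C (226/11=20.55) > D (285/20=14.25) > E (127/9=14.11) > A (153/25=6.12) > B (139/39=3.56) > F (47/19=2.47)
Fill: take C (11 @ 226) → take D (20 @ 285) → take E (9 @ 127) → take A (25 @ 153) → take 10/39 of B → 35.64; 75/75 used.
Total value = 826.64

826.64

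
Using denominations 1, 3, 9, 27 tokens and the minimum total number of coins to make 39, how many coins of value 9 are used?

Use the largest denomination that fits, subtract, and repeat.
39 = 1×27 + 1×9 + 1×3
Count of 9: 1

1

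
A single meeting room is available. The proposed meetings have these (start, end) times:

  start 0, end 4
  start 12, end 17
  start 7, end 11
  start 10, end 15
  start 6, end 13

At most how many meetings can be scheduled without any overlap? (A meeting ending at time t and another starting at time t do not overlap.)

3

Order by finish time; keep every interval that doesn't clash with the previous kept one.
Sorted by end: (0,4)  (7,11)  (6,13)  (10,15)  (12,17)
take (0,4); take (7,11); skip (10,15); take (12,17).
Selected 3 meetings.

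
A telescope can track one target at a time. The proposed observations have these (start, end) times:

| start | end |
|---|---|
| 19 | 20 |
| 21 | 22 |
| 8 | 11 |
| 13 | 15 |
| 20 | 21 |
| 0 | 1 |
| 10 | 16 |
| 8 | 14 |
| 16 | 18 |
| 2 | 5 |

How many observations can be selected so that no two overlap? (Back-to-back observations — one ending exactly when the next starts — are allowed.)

8

Order by finish time; keep every interval that doesn't clash with the previous kept one.
Sorted by end: (0,1)  (2,5)  (8,11)  (8,14)  (13,15)  (10,16)  (16,18)  (19,20)  (20,21)  (21,22)
take (0,1); take (2,5); take (8,11); take (13,15); take (16,18); take (19,20); take (20,21); take (21,22).
Selected 8 observations.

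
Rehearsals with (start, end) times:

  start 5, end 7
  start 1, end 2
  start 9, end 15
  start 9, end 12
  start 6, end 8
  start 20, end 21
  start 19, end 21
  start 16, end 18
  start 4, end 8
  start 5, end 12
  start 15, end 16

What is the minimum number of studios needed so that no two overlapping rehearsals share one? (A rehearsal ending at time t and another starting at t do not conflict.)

4

Count concurrent intervals with a sweep; the peak is the room count.
starts: [1, 4, 5, 5, 6, 9, 9, 15, 16, 19, 20]
ends:   [2, 7, 8, 8, 12, 12, 15, 16, 18, 21, 21]
s1→1 e2→0 s4→1 s5→2 s5→3 s6→4  — peak 4.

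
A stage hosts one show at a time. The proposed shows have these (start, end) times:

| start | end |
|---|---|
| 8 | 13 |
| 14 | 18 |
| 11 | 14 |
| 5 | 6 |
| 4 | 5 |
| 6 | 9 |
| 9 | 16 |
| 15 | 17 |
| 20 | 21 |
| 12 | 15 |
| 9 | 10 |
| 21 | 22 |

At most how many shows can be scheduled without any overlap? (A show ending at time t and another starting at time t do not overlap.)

Sort by end time and greedily take each interval whose start is ≥ the last chosen end.
Sorted by end: (4,5)  (5,6)  (6,9)  (9,10)  (8,13)  (11,14)  (12,15)  (9,16)  (15,17)  (14,18)  (20,21)  (21,22)
take (4,5); take (5,6); take (6,9); take (9,10); take (11,14); take (15,17); take (20,21); take (21,22).
Selected 8 shows.

8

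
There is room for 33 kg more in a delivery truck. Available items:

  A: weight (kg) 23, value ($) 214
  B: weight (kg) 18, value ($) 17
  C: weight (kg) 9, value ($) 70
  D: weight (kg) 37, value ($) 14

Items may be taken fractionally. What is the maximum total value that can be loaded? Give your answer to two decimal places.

Order: A (214/23=9.30) > C (70/9=7.78) > B (17/18=0.94) > D (14/37=0.38)
Fill: take A (23 @ 214) → take C (9 @ 70) → take 1/18 of B → 0.94; 33/33 used.
Total value = 284.94

284.94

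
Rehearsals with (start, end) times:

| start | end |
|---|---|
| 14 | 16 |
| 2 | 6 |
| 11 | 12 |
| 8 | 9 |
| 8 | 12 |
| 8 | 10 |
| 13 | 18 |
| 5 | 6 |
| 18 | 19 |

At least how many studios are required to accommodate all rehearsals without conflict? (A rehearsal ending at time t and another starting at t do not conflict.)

Events (time:±→running): 2:+→1 5:+→2 6:-→1 6:-→0 8:+→1 8:+→2 8:+→3 … peak 3.

3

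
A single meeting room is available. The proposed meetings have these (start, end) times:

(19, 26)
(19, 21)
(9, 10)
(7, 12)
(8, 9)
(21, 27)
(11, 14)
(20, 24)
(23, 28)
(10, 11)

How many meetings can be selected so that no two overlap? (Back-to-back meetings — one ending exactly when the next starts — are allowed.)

Greedy by earliest finish: after sorting by end time, pick each interval compatible with the last pick.
Sorted by end: (8,9)  (9,10)  (10,11)  (7,12)  (11,14)  (19,21)  (20,24)  (19,26)  (21,27)  (23,28)
take (8,9); take (9,10); take (10,11); skip (7,12); take (11,14); take (19,21); skip (19,26); take (21,27); skip (23,28).
Selected 6 meetings.

6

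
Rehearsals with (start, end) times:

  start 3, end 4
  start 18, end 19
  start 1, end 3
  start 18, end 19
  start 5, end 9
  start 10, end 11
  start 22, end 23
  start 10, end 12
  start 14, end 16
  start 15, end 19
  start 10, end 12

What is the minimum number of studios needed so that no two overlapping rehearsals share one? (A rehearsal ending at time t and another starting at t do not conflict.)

Count concurrent intervals with a sweep; the peak is the room count.
Events (time:±→running): 1:+→1 3:-→0 3:+→1 4:-→0 5:+→1 9:-→0 10:+→1 10:+→2 10:+→3 … peak 3.

3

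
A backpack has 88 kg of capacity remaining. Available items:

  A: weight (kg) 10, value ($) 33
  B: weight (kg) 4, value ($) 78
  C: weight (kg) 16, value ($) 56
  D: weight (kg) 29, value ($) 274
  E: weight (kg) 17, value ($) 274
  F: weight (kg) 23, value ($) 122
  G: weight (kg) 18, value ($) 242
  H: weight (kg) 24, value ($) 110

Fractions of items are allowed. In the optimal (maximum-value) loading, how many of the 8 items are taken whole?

Sort by value per unit weight and fill in that order.
Order: B (78/4=19.50) > E (274/17=16.12) > G (242/18=13.44) > D (274/29=9.45) > F (122/23=5.30) > H (110/24=4.58) > C (56/16=3.50) > A (33/10=3.30)
Fill: take B (4 @ 78) → take E (17 @ 274) → take G (18 @ 242) → take D (29 @ 274) → take 20/23 of F → 106.09; 88/88 used.
4 item(s) taken whole; one partial (take 20/23 of F).

4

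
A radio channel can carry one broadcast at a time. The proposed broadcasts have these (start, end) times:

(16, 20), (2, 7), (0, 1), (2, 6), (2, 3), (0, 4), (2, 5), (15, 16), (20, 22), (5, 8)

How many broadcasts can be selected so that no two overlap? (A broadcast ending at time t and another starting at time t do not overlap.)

6

Sort by end time and greedily take each interval whose start is ≥ the last chosen end.
Sorted by end: (0,1)  (2,3)  (0,4)  (2,5)  (2,6)  (2,7)  (5,8)  (15,16)  (16,20)  (20,22)
take (0,1); take (2,3); skip (2,7); take (5,8); take (15,16); take (16,20); take (20,22).
Selected 6 broadcasts.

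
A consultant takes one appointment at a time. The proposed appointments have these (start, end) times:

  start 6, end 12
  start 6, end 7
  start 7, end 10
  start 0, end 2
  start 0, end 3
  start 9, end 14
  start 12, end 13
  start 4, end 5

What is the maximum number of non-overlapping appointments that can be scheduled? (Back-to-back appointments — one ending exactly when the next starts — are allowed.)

5

Order by finish time; keep every interval that doesn't clash with the previous kept one.
By end time: (0,2), (0,3), (4,5), (6,7), (7,10), (6,12), (12,13), (9,14).
Pick (0,2); next start ≥ 2 → (4,5); next start ≥ 5 → (6,7); next start ≥ 7 → (7,10); next start ≥ 10 → (12,13).
Selected 5 appointments.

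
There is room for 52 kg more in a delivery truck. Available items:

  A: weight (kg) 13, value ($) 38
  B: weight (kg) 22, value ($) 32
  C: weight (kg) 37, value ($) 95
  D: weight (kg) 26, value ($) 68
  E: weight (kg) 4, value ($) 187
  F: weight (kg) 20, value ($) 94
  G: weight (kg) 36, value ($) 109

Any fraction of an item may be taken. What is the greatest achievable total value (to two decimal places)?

Order: E (187/4=46.75) > F (94/20=4.70) > G (109/36=3.03) > A (38/13=2.92) > D (68/26=2.62) > C (95/37=2.57) > B (32/22=1.45)
Fill: take E (4 @ 187) → take F (20 @ 94) → take 28/36 of G → 84.78; 52/52 used.
Total value = 365.78

365.78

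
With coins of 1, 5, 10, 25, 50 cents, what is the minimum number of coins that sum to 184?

184 − 3×50→34 − 1×25→9 − 1×5→4 − 4×1→0
Total coins = 3 + 1 + 1 + 4 = 9

9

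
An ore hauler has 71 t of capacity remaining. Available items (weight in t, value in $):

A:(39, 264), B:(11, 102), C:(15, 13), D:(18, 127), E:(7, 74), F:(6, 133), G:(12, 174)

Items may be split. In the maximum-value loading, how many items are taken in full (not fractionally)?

Ratios (sorted): F 22.17, G 14.50, E 10.57, B 9.27, D 7.06, A 6.77, C 0.87
take F (6 @ 133); take G (12 @ 174); take E (7 @ 74); take B (11 @ 102); take D (18 @ 127); take 17/39 of A → 115.08. Capacity used 71/71.
5 item(s) taken whole; one partial (take 17/39 of A).

5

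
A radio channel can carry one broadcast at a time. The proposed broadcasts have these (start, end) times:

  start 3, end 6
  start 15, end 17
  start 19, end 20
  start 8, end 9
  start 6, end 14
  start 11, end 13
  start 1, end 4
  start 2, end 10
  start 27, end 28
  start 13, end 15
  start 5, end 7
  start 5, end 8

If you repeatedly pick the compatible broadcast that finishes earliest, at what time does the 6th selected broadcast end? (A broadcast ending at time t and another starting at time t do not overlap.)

Order by finish time; keep every interval that doesn't clash with the previous kept one.
By end time: (1,4), (3,6), (5,7), (5,8), (8,9), (2,10), (11,13), (6,14), (13,15), (15,17), (19,20), (27,28).
Pick (1,4); next start ≥ 4 → (5,7); next start ≥ 7 → (8,9); next start ≥ 9 → (11,13); next start ≥ 13 → (13,15); next start ≥ 15 → (15,17); next start ≥ 17 → (19,20); next start ≥ 20 → (27,28).
Selected: (1,4) (5,7) (8,9) (11,13) (13,15) (15,17) (19,20) (27,28)

17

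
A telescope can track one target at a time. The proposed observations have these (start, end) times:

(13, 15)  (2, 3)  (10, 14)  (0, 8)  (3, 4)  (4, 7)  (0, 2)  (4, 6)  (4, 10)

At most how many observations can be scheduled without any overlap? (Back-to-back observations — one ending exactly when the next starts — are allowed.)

5

By end time: (0,2), (2,3), (3,4), (4,6), (4,7), (0,8), (4,10), (10,14), (13,15).
Pick (0,2); next start ≥ 2 → (2,3); next start ≥ 3 → (3,4); next start ≥ 4 → (4,6); next start ≥ 6 → (10,14).
Selected 5 observations.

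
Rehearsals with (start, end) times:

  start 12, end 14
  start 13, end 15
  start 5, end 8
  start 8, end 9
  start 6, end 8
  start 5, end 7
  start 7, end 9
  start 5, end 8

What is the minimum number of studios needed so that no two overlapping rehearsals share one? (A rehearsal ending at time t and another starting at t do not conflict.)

Count concurrent intervals with a sweep; the peak is the room count.
Events (time:±→running): 5:+→1 5:+→2 5:+→3 6:+→4 … peak 4.

4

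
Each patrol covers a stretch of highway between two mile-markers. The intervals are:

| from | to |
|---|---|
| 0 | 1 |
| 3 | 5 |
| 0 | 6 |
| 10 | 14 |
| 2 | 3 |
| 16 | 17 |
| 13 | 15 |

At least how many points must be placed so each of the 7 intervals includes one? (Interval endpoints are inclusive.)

Sort by right endpoint; whenever an interval is uncovered, place a point at its right end.
Sorted: [0,1] [2,3] [3,5] [0,6] [10,14] [13,15] [16,17]
{[0,1]} hit by 1; {[2,3],[3,5],[0,6]} hit by 3; {[10,14],[13,15]} hit by 14; {[16,17]} hit by 17.
Points: 1, 3, 14, 17 (4 total).

4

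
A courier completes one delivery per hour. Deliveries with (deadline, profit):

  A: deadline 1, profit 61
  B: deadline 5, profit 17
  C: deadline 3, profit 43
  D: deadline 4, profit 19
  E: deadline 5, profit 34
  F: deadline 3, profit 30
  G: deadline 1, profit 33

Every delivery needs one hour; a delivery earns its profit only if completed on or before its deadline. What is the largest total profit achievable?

Sort by profit descending; place each in the latest free slot ≤ its deadline.
Profit order: A=61 C=43 E=34 G=33 F=30 D=19 B=17
Assign: A→slot 1, C→slot 3, E→slot 5, G skipped, F→slot 2, D→slot 4, B skipped.
Slots: [1:A] [2:F] [3:C] [4:D] [5:E]
Profit = 61 + 30 + 43 + 19 + 34 = 187

187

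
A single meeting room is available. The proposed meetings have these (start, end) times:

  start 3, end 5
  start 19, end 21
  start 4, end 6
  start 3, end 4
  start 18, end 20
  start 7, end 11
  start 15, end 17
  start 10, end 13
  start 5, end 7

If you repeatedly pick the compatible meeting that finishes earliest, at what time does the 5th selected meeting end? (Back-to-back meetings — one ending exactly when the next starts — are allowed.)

20

Greedy by earliest finish: after sorting by end time, pick each interval compatible with the last pick.
By end time: (3,4), (3,5), (4,6), (5,7), (7,11), (10,13), (15,17), (18,20), (19,21).
Pick (3,4); next start ≥ 4 → (4,6); next start ≥ 6 → (7,11); next start ≥ 11 → (15,17); next start ≥ 17 → (18,20).
Selected: (3,4) (4,6) (7,11) (15,17) (18,20)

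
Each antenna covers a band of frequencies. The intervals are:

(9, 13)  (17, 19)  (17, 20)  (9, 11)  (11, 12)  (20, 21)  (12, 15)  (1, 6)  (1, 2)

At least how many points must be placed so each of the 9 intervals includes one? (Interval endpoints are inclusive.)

Sort by right endpoint; whenever an interval is uncovered, place a point at its right end.
Sorted: [1,2] [1,6] [9,11] [11,12] [9,13] [12,15] [17,19] [17,20] [20,21]
{[1,2],[1,6]} hit by 2; {[9,11],[11,12],[9,13]} hit by 11; {[12,15]} hit by 15; {[17,19],[17,20]} hit by 19; {[20,21]} hit by 21.
Points: 2, 11, 15, 19, 21 (5 total).

5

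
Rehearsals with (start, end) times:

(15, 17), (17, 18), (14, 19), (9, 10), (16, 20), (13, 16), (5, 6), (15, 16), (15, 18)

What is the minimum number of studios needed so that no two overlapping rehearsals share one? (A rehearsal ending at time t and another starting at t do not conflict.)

Events (time:±→running): 5:+→1 6:-→0 9:+→1 10:-→0 13:+→1 14:+→2 15:+→3 15:+→4 15:+→5 … peak 5.

5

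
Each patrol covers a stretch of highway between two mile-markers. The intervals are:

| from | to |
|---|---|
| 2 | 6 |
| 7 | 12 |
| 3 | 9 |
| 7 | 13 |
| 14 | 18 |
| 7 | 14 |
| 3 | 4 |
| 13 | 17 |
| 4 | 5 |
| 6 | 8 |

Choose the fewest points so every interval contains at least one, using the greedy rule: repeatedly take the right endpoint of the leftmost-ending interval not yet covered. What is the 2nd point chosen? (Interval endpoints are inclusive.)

8

Sort by right endpoint; whenever an interval is uncovered, place a point at its right end.
By right end: [3,4]  [4,5]  [2,6]  [6,8]  [3,9]  [7,12]  [7,13]  [7,14]  [13,17]  [14,18]
[3,4] uncovered → point at 4; [6,8] uncovered → point at 8; [13,17] uncovered → point at 17.
Points: 4, 8, 17 (3 total).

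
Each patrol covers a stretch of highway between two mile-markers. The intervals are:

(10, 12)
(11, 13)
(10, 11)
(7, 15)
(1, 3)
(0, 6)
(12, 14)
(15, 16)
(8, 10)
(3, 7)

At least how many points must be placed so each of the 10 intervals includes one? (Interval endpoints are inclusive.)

By right end: [1,3]  [0,6]  [3,7]  [8,10]  [10,11]  [10,12]  [11,13]  [12,14]  [7,15]  [15,16]
[1,3] uncovered → point at 3; [8,10] uncovered → point at 10; [11,13] uncovered → point at 13; [15,16] uncovered → point at 16.
Points: 3, 10, 13, 16 (4 total).

4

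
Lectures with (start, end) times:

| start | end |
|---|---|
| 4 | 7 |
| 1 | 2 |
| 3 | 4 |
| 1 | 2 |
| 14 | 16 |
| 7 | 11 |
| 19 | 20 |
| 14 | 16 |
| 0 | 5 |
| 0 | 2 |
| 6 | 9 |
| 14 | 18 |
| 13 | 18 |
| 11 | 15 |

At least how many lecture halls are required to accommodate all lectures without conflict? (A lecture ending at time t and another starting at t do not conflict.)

5

The answer is the maximum number of intervals overlapping at any instant.
starts: [0, 0, 1, 1, 3, 4, 6, 7, 11, 13, 14, 14, 14, 19]
ends:   [2, 2, 2, 4, 5, 7, 9, 11, 15, 16, 16, 18, 18, 20]
s0→1 s0→2 s1→3 s1→4 e2→3 e2→2 e2→1 s3→2 e4→1 s4→2 e5→1 s6→2 e7→1 s7→2 e9→1 e11→0 s11→1 s13→2 s14→3 s14→4 s14→5  — peak 5.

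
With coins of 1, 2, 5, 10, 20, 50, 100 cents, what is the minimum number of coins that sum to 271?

Greedy: take as many of the largest coin as possible, then repeat with the remainder.
271 − 2×100→71 − 1×50→21 − 1×20→1 − 1×1→0
Total coins = 2 + 1 + 1 + 1 = 5

5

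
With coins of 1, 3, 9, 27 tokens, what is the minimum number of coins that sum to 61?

5

Use the largest denomination that fits, subtract, and repeat.
61 = 2×27 + 2×3 + 1×1
Total coins = 2 + 2 + 1 = 5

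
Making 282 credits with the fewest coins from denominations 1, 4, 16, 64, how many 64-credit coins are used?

Use the largest denomination that fits, subtract, and repeat.
282 = 4×64 + 1×16 + 2×4 + 2×1
Count of 64: 4

4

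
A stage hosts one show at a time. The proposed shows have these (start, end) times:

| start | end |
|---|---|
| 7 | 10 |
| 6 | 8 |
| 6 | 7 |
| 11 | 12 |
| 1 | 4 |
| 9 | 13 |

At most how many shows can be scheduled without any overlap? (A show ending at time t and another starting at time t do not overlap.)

Sort by end time and greedily take each interval whose start is ≥ the last chosen end.
Sorted by end: (1,4)  (6,7)  (6,8)  (7,10)  (11,12)  (9,13)
take (1,4); take (6,7); take (7,10); take (11,12).
Selected 4 shows.

4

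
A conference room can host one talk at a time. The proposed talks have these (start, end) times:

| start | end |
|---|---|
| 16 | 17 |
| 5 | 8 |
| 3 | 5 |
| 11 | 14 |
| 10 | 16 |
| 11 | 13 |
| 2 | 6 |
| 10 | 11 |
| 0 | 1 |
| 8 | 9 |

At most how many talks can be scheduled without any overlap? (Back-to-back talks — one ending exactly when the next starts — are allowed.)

Order by finish time; keep every interval that doesn't clash with the previous kept one.
By end time: (0,1), (3,5), (2,6), (5,8), (8,9), (10,11), (11,13), (11,14), (10,16), (16,17).
Pick (0,1); next start ≥ 1 → (3,5); next start ≥ 5 → (5,8); next start ≥ 8 → (8,9); next start ≥ 9 → (10,11); next start ≥ 11 → (11,13); next start ≥ 13 → (16,17).
Selected 7 talks.

7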